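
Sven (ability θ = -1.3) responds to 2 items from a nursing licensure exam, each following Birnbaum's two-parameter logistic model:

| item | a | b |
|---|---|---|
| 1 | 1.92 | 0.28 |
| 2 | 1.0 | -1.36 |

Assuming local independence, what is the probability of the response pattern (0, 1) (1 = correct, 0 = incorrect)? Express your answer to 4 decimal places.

P(θ) = 1 / (1 + exp(−a(θ − b)))
P_1 = 1/(1+e^{3.0336}) = 0.0459
P_2 = 1/(1+e^{-0.0600}) = 0.5150
L = (1−P_1) × P_2 = 0.9541 × 0.5150 = 0.49134

0.4913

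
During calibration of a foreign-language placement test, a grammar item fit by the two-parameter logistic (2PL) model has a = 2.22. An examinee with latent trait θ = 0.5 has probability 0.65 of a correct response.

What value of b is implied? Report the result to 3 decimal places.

P(θ) = 1 / (1 + exp(−a(θ − b)))
logit(0.65) = ln(0.65/0.35) = 0.6190
b = θ − logit/(a) = 0.5 − 0.6190/2.2200 = 0.2212

0.221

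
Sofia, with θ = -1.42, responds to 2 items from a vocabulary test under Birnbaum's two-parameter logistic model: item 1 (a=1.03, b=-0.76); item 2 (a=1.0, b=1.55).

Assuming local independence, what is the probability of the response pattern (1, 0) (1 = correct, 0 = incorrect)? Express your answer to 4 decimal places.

P(θ) = 1 / (1 + exp(−a(θ − b)))
P_1 = 1/(1+e^{0.6798}) = 0.3363
P_2 = 1/(1+e^{2.9700}) = 0.0488
L = P_1 × (1−P_2) = 0.3363 × 0.9512 = 0.31989

0.3199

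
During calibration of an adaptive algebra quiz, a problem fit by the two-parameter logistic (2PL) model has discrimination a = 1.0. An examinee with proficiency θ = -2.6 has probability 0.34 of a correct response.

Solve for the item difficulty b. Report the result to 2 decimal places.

-1.94

P(θ) = 1 / (1 + exp(−a(θ − b)))
logit(0.34) = ln(0.34/0.66) = -0.6633
b = θ − logit/(a) = -2.6 − (-0.6633)/1.0000 = -1.9367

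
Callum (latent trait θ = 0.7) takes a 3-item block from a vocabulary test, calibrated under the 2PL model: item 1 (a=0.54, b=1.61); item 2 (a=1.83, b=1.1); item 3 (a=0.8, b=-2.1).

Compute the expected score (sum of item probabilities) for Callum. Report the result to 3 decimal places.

P(θ) = 1 / (1 + exp(−a(θ − b)))
P_1 = 1/(1+e^{0.4914}) = 0.3796
P_2 = 1/(1+e^{0.7320}) = 0.3248
P_3 = 1/(1+e^{-2.2400}) = 0.9038
E[score] = 0.3796 + 0.3248 + 0.9038 = 1.6081

1.608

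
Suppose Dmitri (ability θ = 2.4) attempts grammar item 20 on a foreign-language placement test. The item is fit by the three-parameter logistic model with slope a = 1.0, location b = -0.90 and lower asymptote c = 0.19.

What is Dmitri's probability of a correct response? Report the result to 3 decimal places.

P(θ) = c + (1 − c) · 1 / (1 + exp(−a(θ − b)))
Exponent: 1.0 × (2.4 − (-0.90)) = 3.3000
1/(1 + e^{-3.3000}) = 0.9644
P = 0.19 + 0.81 × 0.9644 = 0.9712

0.971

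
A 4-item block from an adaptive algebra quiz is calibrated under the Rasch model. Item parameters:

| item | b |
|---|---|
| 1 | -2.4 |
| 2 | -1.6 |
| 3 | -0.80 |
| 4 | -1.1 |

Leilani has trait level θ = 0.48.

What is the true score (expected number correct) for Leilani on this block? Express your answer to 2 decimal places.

3.45

P(θ) = 1 / (1 + exp(−(θ − b)))
P_1 = 1/(1+e^{-2.8800}) = 0.9468
P_2 = 1/(1+e^{-2.0800}) = 0.8889
P_3 = 1/(1+e^{-1.2800}) = 0.7824
P_4 = 1/(1+e^{-1.5800}) = 0.8292
E[score] = 0.9468 + 0.8889 + 0.7824 + 0.8292 = 3.4474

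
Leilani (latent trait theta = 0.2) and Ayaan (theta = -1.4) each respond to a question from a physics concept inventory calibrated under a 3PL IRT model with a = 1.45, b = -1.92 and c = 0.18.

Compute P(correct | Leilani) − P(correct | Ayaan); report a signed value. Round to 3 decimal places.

0.226

P(theta) = c + (1 − c) · 1 / (1 + exp(−a(theta − b)))
P(Leilani) = 0.9638  [exponent 3.0740]
P(Ayaan) = 0.7376  [exponent 0.7540]
Difference = 0.9638 − 0.7376 = 0.2261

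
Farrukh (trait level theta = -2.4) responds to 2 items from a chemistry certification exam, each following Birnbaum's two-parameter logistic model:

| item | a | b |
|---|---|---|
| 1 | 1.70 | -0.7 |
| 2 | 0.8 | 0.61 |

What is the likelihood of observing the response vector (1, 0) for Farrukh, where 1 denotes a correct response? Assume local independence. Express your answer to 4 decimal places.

P(theta) = 1 / (1 + exp(−a(theta − b)))
P_1 = 1/(1+e^{2.8900}) = 0.0527
P_2 = 1/(1+e^{2.4080}) = 0.0826
L = P_1 × (1−P_2) = 0.0527 × 0.9174 = 0.04830

0.0483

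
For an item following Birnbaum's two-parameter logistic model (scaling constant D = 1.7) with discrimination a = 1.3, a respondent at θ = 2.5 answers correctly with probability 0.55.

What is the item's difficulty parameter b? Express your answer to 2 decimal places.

P(θ) = 1 / (1 + exp(−D·a(θ − b)))
logit(0.55) = ln(0.55/0.45) = 0.2007
b = θ − logit/(1.7·a) = 2.5 − 0.2007/2.2100 = 2.4092

2.41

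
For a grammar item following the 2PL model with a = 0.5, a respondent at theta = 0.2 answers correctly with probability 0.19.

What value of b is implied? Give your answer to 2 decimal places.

P(theta) = 1 / (1 + exp(−a(theta − b)))
logit(0.19) = ln(0.19/0.81) = -1.4500
b = theta − logit/(a) = 0.2 − (-1.4500)/0.5000 = 3.1000

3.10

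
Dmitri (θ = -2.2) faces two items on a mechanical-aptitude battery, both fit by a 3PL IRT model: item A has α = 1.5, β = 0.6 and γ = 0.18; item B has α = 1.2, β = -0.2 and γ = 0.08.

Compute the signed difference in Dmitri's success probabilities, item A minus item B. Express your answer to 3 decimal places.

P(θ) = γ + (1 − γ) · 1 / (1 + exp(−α(θ − β)))
P_A = 0.1921
P_B = 0.1565
P_A − P_B = 0.0356

0.036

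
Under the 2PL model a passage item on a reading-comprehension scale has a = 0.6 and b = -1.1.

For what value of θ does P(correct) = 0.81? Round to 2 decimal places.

1.32

P(θ) = 1 / (1 + exp(−a(θ − b)))
logit = ln(0.8100/0.1900) = 1.4500
θ = b + logit/(a) = -1.1 + 1.4500/0.6000 = 1.3167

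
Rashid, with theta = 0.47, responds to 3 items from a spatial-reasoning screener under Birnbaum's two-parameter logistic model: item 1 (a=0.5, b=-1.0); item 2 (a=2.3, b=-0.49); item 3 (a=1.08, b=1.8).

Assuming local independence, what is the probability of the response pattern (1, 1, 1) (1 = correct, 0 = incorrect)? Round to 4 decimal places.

0.1170

P(theta) = 1 / (1 + exp(−a(theta − b)))
P_1 = 1/(1+e^{-0.7350}) = 0.6759
P_2 = 1/(1+e^{-2.2080}) = 0.9010
P_3 = 1/(1+e^{1.4364}) = 0.1921
L = P_1 × P_2 × P_3 = 0.6759 × 0.9010 × 0.1921 = 0.11698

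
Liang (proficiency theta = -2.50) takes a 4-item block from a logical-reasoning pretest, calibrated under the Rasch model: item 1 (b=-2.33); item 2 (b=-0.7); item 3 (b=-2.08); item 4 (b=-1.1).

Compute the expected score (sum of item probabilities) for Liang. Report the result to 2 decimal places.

P(theta) = 1 / (1 + exp(−(theta − b)))
P_1 = 1/(1+e^{0.1700}) = 0.4576
P_2 = 1/(1+e^{1.8000}) = 0.1419
P_3 = 1/(1+e^{0.4200}) = 0.3965
P_4 = 1/(1+e^{1.4000}) = 0.1978
E[score] = 0.4576 + 0.1419 + 0.3965 + 0.1978 = 1.1938

1.19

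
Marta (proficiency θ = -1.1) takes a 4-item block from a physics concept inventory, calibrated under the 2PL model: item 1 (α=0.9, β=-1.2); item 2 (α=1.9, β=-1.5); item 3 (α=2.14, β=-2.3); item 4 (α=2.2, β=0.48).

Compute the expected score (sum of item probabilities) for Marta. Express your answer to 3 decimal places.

P(θ) = 1 / (1 + exp(−α(θ − β)))
P_1 = 1/(1+e^{-0.0900}) = 0.5225
P_2 = 1/(1+e^{-0.7600}) = 0.6814
P_3 = 1/(1+e^{-2.5680}) = 0.9288
P_4 = 1/(1+e^{3.4760}) = 0.0300
E[score] = 0.5225 + 0.6814 + 0.9288 + 0.0300 = 2.1626

2.163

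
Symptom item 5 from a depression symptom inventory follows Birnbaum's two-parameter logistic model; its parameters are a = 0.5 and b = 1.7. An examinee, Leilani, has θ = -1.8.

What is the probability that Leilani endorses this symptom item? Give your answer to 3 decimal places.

P(θ) = 1 / (1 + exp(−a(θ − b)))
Exponent: 0.5 × (-1.8 − 1.7) = -1.7500
1/(1 + e^{1.7500}) = 0.1480

0.148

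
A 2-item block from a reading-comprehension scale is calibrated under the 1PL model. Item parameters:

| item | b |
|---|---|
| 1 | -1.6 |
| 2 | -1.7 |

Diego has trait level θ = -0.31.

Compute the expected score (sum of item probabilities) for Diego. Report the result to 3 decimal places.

P(θ) = 1 / (1 + exp(−(θ − b)))
P_1 = 1/(1+e^{-1.2900}) = 0.7841
P_2 = 1/(1+e^{-1.3900}) = 0.8006
E[score] = 0.7841 + 0.8006 = 1.5847

1.585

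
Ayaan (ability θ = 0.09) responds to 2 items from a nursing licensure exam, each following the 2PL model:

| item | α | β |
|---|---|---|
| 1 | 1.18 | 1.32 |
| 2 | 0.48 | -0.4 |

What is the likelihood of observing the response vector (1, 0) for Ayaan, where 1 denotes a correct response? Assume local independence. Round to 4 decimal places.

P(θ) = 1 / (1 + exp(−α(θ − β)))
P_1 = 1/(1+e^{1.4514}) = 0.1898
P_2 = 1/(1+e^{-0.2352}) = 0.5585
L = P_1 × (1−P_2) = 0.1898 × 0.4415 = 0.08378

0.0838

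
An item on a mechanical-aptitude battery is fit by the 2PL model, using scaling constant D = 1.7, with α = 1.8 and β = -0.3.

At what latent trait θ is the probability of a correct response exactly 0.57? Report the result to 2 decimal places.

P(θ) = 1 / (1 + exp(−D·α(θ − β)))
logit = ln(0.5700/0.4300) = 0.2819
θ = β + logit/(1.7·α) = -0.3 + 0.2819/3.0600 = -0.2079

-0.21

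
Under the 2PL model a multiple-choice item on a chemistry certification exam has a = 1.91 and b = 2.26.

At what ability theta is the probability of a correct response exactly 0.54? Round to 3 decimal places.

2.344

P(theta) = 1 / (1 + exp(−a(theta − b)))
logit = ln(0.5400/0.4600) = 0.1603
theta = b + logit/(a) = 2.26 + 0.1603/1.9100 = 2.3439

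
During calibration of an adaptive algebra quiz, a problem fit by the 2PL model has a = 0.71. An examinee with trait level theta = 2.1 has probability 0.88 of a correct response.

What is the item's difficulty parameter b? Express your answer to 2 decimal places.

P(theta) = 1 / (1 + exp(−a(theta − b)))
logit(0.88) = ln(0.88/0.12) = 1.9924
b = theta − logit/(a) = 2.1 − 1.9924/0.7100 = -0.7062

-0.71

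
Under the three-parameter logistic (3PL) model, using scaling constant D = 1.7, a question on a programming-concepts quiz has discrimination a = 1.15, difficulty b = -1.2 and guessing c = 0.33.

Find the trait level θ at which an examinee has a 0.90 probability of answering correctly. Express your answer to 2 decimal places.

P(θ) = c + (1 − c) · 1 / (1 + exp(−D·a(θ − b)))
Remove guessing floor: (0.90 − 0.33)/(1 − 0.33) = 0.8507
logit = ln(0.8507/0.1493) = 1.7405
θ = b + logit/(1.7·a) = -1.2 + 1.7405/1.9550 = -0.3097

-0.31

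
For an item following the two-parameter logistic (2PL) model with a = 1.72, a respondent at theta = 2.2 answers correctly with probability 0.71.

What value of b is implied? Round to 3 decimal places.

1.679

P(theta) = 1 / (1 + exp(−a(theta − b)))
logit(0.71) = ln(0.71/0.29) = 0.8954
b = theta − logit/(a) = 2.2 − 0.8954/1.7200 = 1.6794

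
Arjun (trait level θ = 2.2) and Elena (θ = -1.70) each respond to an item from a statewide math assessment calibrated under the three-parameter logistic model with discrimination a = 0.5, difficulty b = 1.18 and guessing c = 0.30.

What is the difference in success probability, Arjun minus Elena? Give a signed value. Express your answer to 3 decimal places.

0.303

P(θ) = c + (1 − c) · 1 / (1 + exp(−a(θ − b)))
P(Arjun) = 0.7374  [exponent 0.5100]
P(Elena) = 0.4341  [exponent -1.4400]
Difference = 0.7374 − 0.4341 = 0.3033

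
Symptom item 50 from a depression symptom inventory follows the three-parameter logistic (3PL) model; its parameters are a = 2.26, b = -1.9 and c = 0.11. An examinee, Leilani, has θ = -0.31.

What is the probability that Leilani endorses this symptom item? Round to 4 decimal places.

0.9762

P(θ) = c + (1 − c) · 1 / (1 + exp(−a(θ − b)))
Exponent: 2.26 × (-0.31 − (-1.9)) = 3.5934
1/(1 + e^{-3.5934}) = 0.9732
P = 0.11 + 0.89 × 0.9732 = 0.9762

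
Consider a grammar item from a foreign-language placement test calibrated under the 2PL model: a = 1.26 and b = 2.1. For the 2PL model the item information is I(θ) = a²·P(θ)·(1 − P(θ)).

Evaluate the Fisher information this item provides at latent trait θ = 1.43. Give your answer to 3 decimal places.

P = 1/(1+e^{0.8442}) = 0.3007
P(1−P) = 0.3007 × 0.6993 = 0.2103
I = a² × P(1−P) = 1.26² × 0.2103 = 0.33381

0.334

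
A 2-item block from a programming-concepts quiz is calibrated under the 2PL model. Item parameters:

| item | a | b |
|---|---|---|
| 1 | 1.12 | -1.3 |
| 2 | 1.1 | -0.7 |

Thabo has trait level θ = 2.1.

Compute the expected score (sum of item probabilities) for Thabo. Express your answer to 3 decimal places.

1.934

P(θ) = 1 / (1 + exp(−a(θ − b)))
P_1 = 1/(1+e^{-3.8080}) = 0.9783
P_2 = 1/(1+e^{-3.0800}) = 0.9561
E[score] = 0.9783 + 0.9561 = 1.9343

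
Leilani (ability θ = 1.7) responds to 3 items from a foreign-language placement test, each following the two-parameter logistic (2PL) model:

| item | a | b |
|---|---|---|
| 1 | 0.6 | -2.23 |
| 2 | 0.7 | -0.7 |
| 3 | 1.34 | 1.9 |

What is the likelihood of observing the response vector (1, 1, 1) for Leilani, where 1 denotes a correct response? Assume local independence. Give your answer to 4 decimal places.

0.3337

P(θ) = 1 / (1 + exp(−a(θ − b)))
P_1 = 1/(1+e^{-2.3580}) = 0.9136
P_2 = 1/(1+e^{-1.6800}) = 0.8429
P_3 = 1/(1+e^{0.2680}) = 0.4334
L = P_1 × P_2 × P_3 = 0.9136 × 0.8429 × 0.4334 = 0.33374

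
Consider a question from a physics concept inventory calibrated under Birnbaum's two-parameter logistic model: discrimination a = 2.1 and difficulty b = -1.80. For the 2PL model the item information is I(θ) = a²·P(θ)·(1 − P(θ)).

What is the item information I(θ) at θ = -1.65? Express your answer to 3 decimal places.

1.076

P = 1/(1+e^{-0.3150}) = 0.5781
P(1−P) = 0.5781 × 0.4219 = 0.2439
I = a² × P(1−P) = 2.1² × 0.2439 = 1.07560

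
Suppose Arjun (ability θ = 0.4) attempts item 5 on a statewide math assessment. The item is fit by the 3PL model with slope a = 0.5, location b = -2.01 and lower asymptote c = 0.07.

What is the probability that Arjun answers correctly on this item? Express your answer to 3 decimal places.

0.786

P(θ) = c + (1 − c) · 1 / (1 + exp(−a(θ − b)))
Exponent: 0.5 × (0.4 − (-2.01)) = 1.2050
1/(1 + e^{-1.2050}) = 0.7694
P = 0.07 + 0.93 × 0.7694 = 0.7856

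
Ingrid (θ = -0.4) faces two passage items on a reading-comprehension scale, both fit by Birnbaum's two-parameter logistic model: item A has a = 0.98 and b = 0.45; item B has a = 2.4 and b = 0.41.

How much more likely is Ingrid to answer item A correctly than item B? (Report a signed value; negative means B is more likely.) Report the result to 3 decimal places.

P(θ) = 1 / (1 + exp(−a(θ − b)))
P_A = 0.3030
P_B = 0.1252
P_A − P_B = 0.1778

0.178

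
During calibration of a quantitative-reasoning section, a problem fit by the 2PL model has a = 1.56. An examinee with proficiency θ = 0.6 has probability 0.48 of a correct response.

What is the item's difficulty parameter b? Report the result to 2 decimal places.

P(θ) = 1 / (1 + exp(−a(θ − b)))
logit(0.48) = ln(0.48/0.52) = -0.0800
b = θ − logit/(a) = 0.6 − (-0.0800)/1.5600 = 0.6513

0.65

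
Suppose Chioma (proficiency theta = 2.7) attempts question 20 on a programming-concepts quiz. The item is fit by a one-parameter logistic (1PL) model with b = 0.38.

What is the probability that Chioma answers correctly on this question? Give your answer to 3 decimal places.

0.911

P(theta) = 1 / (1 + exp(−(theta − b)))
Exponent: (2.7 − 0.38) = 2.3200
1/(1 + e^{-2.3200}) = 0.9105
P = 0.9105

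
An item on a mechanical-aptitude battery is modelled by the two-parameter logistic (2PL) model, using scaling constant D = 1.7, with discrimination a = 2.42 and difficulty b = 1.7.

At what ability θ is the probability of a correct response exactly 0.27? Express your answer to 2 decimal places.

P(θ) = 1 / (1 + exp(−D·a(θ − b)))
logit = ln(0.2700/0.7300) = -0.9946
θ = b + logit/(1.7·a) = 1.7 + (-0.9946)/4.1140 = 1.4582

1.46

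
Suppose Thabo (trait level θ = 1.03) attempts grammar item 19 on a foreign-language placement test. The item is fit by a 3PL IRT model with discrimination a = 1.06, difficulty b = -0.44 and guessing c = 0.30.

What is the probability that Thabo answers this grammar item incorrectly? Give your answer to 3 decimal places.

0.122

P(θ) = c + (1 − c) · 1 / (1 + exp(−a(θ − b)))
Exponent: 1.06 × (1.03 − (-0.44)) = 1.5582
1/(1 + e^{-1.5582}) = 0.8261
P = 0.30 + 0.70 × 0.8261 = 0.8783
P(incorrect) = 1 − 0.8783 = 0.1217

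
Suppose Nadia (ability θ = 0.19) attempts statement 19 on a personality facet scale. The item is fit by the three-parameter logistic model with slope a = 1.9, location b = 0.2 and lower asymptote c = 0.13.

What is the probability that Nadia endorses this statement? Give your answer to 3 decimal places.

P(θ) = c + (1 − c) · 1 / (1 + exp(−a(θ − b)))
Exponent: 1.9 × (0.19 − 0.2) = -0.0190
1/(1 + e^{0.0190}) = 0.4953
P = 0.13 + 0.87 × 0.4953 = 0.5609

0.561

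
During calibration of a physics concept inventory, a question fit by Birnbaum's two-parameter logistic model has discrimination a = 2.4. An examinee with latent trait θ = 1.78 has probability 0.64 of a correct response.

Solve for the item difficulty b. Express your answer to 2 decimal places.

1.54

P(θ) = 1 / (1 + exp(−a(θ − b)))
logit(0.64) = ln(0.64/0.36) = 0.5754
b = θ − logit/(a) = 1.78 − 0.5754/2.4000 = 1.5403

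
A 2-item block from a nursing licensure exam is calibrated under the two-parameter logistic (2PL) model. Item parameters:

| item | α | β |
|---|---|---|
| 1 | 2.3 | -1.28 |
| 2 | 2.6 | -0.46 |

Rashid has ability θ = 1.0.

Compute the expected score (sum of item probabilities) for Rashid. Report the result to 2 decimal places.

1.97

P(θ) = 1 / (1 + exp(−α(θ − β)))
P_1 = 1/(1+e^{-5.2440}) = 0.9947
P_2 = 1/(1+e^{-3.7960}) = 0.9780
E[score] = 0.9947 + 0.9780 = 1.9728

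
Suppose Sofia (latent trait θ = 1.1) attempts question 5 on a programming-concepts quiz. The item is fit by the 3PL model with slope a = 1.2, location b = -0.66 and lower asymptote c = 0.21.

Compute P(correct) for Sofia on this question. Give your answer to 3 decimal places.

P(θ) = c + (1 − c) · 1 / (1 + exp(−a(θ − b)))
Exponent: 1.2 × (1.1 − (-0.66)) = 2.1120
1/(1 + e^{-2.1120}) = 0.8921
P = 0.21 + 0.79 × 0.8921 = 0.9147

0.915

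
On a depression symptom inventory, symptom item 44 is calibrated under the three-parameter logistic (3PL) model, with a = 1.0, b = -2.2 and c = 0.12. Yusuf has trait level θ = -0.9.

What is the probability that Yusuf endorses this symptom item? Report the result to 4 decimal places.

P(θ) = c + (1 − c) · 1 / (1 + exp(−a(θ − b)))
Exponent: 1.0 × (-0.9 − (-2.2)) = 1.3000
1/(1 + e^{-1.3000}) = 0.7858
P = 0.12 + 0.88 × 0.7858 = 0.8115

0.8115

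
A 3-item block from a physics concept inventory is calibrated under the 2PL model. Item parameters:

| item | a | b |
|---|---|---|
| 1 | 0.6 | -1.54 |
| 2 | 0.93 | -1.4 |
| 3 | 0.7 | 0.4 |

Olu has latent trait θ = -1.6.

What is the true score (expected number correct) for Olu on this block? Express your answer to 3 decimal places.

1.142

P(θ) = 1 / (1 + exp(−a(θ − b)))
P_1 = 1/(1+e^{0.0360}) = 0.4910
P_2 = 1/(1+e^{0.1860}) = 0.4536
P_3 = 1/(1+e^{1.4000}) = 0.1978
E[score] = 0.4910 + 0.4536 + 0.1978 = 1.1425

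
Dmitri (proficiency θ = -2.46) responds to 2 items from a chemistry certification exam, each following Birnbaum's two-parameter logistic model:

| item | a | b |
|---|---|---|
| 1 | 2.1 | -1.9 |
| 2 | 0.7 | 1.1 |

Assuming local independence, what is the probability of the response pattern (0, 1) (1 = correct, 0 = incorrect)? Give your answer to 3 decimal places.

P(θ) = 1 / (1 + exp(−a(θ − b)))
P_1 = 1/(1+e^{1.1760}) = 0.2358
P_2 = 1/(1+e^{2.4920}) = 0.0764
L = (1−P_1) × P_2 = 0.7642 × 0.0764 = 0.05840

0.058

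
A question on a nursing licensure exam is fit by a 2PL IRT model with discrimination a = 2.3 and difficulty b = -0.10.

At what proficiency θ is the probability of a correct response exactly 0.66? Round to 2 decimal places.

0.19

P(θ) = 1 / (1 + exp(−a(θ − b)))
logit = ln(0.6600/0.3400) = 0.6633
θ = b + logit/(a) = -0.10 + 0.6633/2.3000 = 0.1884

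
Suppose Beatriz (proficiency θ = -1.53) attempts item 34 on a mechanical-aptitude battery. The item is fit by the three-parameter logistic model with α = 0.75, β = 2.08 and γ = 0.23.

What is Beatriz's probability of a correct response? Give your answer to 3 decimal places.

0.278

P(θ) = γ + (1 − γ) · 1 / (1 + exp(−α(θ − β)))
Exponent: 0.75 × (-1.53 − 2.08) = -2.7075
1/(1 + e^{2.7075}) = 0.0625
P = 0.23 + 0.77 × 0.0625 = 0.2781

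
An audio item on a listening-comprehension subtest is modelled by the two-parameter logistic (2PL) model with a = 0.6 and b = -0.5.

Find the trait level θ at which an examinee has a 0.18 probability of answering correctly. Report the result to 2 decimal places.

-3.03

P(θ) = 1 / (1 + exp(−a(θ − b)))
logit = ln(0.1800/0.8200) = -1.5163
θ = b + logit/(a) = -0.5 + (-1.5163)/0.6000 = -3.0272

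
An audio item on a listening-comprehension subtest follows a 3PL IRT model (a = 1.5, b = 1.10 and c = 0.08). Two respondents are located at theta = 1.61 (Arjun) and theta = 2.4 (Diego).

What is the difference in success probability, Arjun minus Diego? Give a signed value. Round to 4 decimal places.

P(theta) = c + (1 − c) · 1 / (1 + exp(−a(theta − b)))
P(Arjun) = 0.7078  [exponent 0.7650]
P(Diego) = 0.8854  [exponent 1.9500]
Difference = 0.7078 − 0.8854 = -0.1776

-0.1776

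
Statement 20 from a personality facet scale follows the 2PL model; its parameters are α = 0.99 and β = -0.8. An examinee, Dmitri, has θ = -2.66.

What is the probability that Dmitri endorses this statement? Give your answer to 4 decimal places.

P(θ) = 1 / (1 + exp(−α(θ − β)))
Exponent: 0.99 × (-2.66 − (-0.8)) = -1.8414
1/(1 + e^{1.8414}) = 0.1369

0.1369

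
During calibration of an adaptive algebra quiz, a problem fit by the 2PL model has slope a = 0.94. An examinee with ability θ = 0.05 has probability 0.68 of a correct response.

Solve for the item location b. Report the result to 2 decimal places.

-0.75

P(θ) = 1 / (1 + exp(−a(θ − b)))
logit(0.68) = ln(0.68/0.32) = 0.7538
b = θ − logit/(a) = 0.05 − 0.7538/0.9400 = -0.7519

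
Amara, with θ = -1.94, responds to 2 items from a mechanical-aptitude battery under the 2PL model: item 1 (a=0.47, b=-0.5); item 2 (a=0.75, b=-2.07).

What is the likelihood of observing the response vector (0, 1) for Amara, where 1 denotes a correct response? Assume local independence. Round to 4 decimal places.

0.3477

P(θ) = 1 / (1 + exp(−a(θ − b)))
P_1 = 1/(1+e^{0.6768}) = 0.3370
P_2 = 1/(1+e^{-0.0975}) = 0.5244
L = (1−P_1) × P_2 = 0.6630 × 0.5244 = 0.34766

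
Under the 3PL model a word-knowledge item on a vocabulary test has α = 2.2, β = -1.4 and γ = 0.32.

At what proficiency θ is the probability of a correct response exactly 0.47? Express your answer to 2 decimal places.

P(θ) = γ + (1 − γ) · 1 / (1 + exp(−α(θ − β)))
Remove guessing floor: (0.47 − 0.32)/(1 − 0.32) = 0.2206
logit = ln(0.2206/0.7794) = -1.2622
θ = β + logit/(α) = -1.4 + (-1.2622)/2.2000 = -1.9737

-1.97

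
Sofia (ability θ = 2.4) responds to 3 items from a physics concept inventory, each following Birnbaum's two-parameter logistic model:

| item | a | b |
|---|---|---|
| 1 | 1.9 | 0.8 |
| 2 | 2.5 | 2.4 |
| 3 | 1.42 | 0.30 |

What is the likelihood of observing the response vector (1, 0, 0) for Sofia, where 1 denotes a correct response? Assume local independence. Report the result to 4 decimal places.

P(θ) = 1 / (1 + exp(−a(θ − b)))
P_1 = 1/(1+e^{-3.0400}) = 0.9543
P_2 = 1/(1+e^{0.0000}) = 0.5000
P_3 = 1/(1+e^{-2.9820}) = 0.9518
L = P_1 × (1−P_2) × (1−P_3) = 0.9543 × 0.5000 × 0.0482 = 0.02302

0.0230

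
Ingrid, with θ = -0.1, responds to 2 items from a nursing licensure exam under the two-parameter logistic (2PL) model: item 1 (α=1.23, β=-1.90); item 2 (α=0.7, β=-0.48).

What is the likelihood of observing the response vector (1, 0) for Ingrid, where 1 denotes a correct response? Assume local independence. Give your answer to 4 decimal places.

P(θ) = 1 / (1 + exp(−α(θ − β)))
P_1 = 1/(1+e^{-2.2140}) = 0.9015
P_2 = 1/(1+e^{-0.2660}) = 0.5661
L = P_1 × (1−P_2) = 0.9015 × 0.4339 = 0.39115

0.3912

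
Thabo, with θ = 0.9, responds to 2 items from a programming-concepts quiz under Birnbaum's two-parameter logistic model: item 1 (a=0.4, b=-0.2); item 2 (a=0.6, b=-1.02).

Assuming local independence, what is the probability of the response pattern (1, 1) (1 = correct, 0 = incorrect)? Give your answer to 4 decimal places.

P(θ) = 1 / (1 + exp(−a(θ − b)))
P_1 = 1/(1+e^{-0.4400}) = 0.6083
P_2 = 1/(1+e^{-1.1520}) = 0.7599
L = P_1 × P_2 = 0.6083 × 0.7599 = 0.46220

0.4622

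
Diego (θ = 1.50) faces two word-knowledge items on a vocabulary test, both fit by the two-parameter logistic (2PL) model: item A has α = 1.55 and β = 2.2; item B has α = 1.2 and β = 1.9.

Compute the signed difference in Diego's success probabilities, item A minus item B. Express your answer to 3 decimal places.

-0.130

P(θ) = 1 / (1 + exp(−α(θ − β)))
P_A = 0.2526
P_B = 0.3823
P_A − P_B = -0.1297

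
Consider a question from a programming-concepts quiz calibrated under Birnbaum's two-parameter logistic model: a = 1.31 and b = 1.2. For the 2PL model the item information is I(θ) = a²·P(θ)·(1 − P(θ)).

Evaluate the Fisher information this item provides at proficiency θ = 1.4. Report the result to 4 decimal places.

0.4217

P = 1/(1+e^{-0.2620}) = 0.5651
P(1−P) = 0.5651 × 0.4349 = 0.2458
I = a² × P(1−P) = 1.31² × 0.2458 = 0.42175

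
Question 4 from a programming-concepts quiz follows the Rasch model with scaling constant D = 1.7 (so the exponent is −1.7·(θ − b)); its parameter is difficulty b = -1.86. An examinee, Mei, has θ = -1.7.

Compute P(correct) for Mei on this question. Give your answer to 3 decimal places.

P(θ) = 1 / (1 + exp(−D·(θ − b)))
Exponent: 1.7 × (-1.7 − (-1.86)) = 0.2720
1/(1 + e^{-0.2720}) = 0.5676
P = 0.5676

0.568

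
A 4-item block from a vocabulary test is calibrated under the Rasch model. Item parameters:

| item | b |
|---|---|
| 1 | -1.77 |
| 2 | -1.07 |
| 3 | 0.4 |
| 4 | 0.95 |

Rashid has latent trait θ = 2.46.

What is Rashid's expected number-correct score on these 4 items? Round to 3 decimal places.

3.663

P(θ) = 1 / (1 + exp(−(θ − b)))
P_1 = 1/(1+e^{-4.2300}) = 0.9857
P_2 = 1/(1+e^{-3.5300}) = 0.9715
P_3 = 1/(1+e^{-2.0600}) = 0.8870
P_4 = 1/(1+e^{-1.5100}) = 0.8191
E[score] = 0.9857 + 0.9715 + 0.8870 + 0.8191 = 3.6632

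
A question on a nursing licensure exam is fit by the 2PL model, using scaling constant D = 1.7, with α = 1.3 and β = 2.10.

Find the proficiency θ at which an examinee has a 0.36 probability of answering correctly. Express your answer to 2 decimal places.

1.84

P(θ) = 1 / (1 + exp(−D·α(θ − β)))
logit = ln(0.3600/0.6400) = -0.5754
θ = β + logit/(1.7·α) = 2.10 + (-0.5754)/2.2100 = 1.8397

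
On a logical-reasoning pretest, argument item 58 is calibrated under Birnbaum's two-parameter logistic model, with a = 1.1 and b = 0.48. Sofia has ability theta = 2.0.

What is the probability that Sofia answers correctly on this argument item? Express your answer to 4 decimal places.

P(theta) = 1 / (1 + exp(−a(theta − b)))
Exponent: 1.1 × (2.0 − 0.48) = 1.6720
1/(1 + e^{-1.6720}) = 0.8418

0.8418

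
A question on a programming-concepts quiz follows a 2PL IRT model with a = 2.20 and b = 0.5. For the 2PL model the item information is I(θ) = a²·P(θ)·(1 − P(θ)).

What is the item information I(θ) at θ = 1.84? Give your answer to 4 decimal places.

P = 1/(1+e^{-2.9480}) = 0.9502
P(1−P) = 0.9502 × 0.0498 = 0.0473
I = a² × P(1−P) = 2.20² × 0.0473 = 0.22916

0.2292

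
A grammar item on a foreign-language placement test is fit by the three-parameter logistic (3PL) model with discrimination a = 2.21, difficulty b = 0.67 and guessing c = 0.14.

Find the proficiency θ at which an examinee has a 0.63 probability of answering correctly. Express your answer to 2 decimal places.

P(θ) = c + (1 − c) · 1 / (1 + exp(−a(θ − b)))
Remove guessing floor: (0.63 − 0.14)/(1 − 0.14) = 0.5698
logit = ln(0.5698/0.4302) = 0.2809
θ = b + logit/(a) = 0.67 + 0.2809/2.2100 = 0.7971

0.80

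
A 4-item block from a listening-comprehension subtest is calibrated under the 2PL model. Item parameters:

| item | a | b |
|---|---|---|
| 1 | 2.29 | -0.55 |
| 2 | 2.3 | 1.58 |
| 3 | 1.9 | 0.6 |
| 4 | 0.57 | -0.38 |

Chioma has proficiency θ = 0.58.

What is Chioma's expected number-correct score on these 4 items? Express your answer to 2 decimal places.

P(θ) = 1 / (1 + exp(−a(θ − b)))
P_1 = 1/(1+e^{-2.5877}) = 0.9301
P_2 = 1/(1+e^{2.3000}) = 0.0911
P_3 = 1/(1+e^{0.0380}) = 0.4905
P_4 = 1/(1+e^{-0.5472}) = 0.6335
E[score] = 0.9301 + 0.0911 + 0.4905 + 0.6335 = 2.1452

2.15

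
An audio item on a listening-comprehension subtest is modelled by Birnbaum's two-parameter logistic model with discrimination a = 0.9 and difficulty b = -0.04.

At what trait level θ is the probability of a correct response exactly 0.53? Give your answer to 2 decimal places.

0.09

P(θ) = 1 / (1 + exp(−a(θ − b)))
logit = ln(0.5300/0.4700) = 0.1201
θ = b + logit/(a) = -0.04 + 0.1201/0.9000 = 0.0935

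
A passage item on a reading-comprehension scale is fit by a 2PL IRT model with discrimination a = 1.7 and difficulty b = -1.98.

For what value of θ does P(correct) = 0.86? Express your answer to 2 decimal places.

P(θ) = 1 / (1 + exp(−a(θ − b)))
logit = ln(0.8600/0.1400) = 1.8153
θ = b + logit/(a) = -1.98 + 1.8153/1.7000 = -0.9122

-0.91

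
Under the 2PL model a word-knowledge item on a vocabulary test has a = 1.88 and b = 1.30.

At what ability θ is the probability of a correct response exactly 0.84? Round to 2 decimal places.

P(θ) = 1 / (1 + exp(−a(θ − b)))
logit = ln(0.8400/0.1600) = 1.6582
θ = b + logit/(a) = 1.30 + 1.6582/1.8800 = 2.1820

2.18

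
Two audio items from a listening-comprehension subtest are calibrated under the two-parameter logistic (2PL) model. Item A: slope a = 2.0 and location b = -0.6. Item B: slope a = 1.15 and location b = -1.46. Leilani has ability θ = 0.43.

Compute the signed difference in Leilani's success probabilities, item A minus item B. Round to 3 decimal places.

-0.011

P(θ) = 1 / (1 + exp(−a(θ − b)))
P_A = 0.8870
P_B = 0.8978
P_A − P_B = -0.0109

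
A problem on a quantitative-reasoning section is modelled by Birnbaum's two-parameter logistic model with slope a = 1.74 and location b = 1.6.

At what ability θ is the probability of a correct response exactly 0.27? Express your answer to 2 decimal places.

1.03

P(θ) = 1 / (1 + exp(−a(θ − b)))
logit = ln(0.2700/0.7300) = -0.9946
θ = b + logit/(a) = 1.6 + (-0.9946)/1.7400 = 1.0284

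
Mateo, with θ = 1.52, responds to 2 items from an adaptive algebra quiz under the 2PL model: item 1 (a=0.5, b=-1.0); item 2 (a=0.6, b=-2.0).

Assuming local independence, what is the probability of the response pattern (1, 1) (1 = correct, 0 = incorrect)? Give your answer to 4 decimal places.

0.6949

P(θ) = 1 / (1 + exp(−a(θ − b)))
P_1 = 1/(1+e^{-1.2600}) = 0.7790
P_2 = 1/(1+e^{-2.1120}) = 0.8921
L = P_1 × P_2 = 0.7790 × 0.8921 = 0.69494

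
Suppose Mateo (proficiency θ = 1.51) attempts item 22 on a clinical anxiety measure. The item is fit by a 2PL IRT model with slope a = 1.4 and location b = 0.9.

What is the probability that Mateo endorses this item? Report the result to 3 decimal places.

0.701

P(θ) = 1 / (1 + exp(−a(θ − b)))
Exponent: 1.4 × (1.51 − 0.9) = 0.8540
1/(1 + e^{-0.8540}) = 0.7014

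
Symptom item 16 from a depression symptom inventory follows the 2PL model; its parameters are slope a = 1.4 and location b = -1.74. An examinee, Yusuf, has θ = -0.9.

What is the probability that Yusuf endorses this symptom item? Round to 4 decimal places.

0.7642

P(θ) = 1 / (1 + exp(−a(θ − b)))
Exponent: 1.4 × (-0.9 − (-1.74)) = 1.1760
1/(1 + e^{-1.1760}) = 0.7642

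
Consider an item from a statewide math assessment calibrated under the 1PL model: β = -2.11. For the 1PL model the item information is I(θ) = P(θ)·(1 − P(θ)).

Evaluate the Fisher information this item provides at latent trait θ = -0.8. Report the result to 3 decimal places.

0.167

P = 1/(1+e^{-1.3100}) = 0.7875
P(1−P) = 0.7875 × 0.2125 = 0.1673
I = P(1−P) = 0.16734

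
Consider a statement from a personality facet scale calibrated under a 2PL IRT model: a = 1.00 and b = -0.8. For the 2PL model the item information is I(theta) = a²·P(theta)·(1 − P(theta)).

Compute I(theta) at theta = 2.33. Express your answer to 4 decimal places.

0.0401

P = 1/(1+e^{-3.1300}) = 0.9581
P(1−P) = 0.9581 × 0.0419 = 0.0401
I = a² × P(1−P) = 1.00² × 0.0401 = 0.04013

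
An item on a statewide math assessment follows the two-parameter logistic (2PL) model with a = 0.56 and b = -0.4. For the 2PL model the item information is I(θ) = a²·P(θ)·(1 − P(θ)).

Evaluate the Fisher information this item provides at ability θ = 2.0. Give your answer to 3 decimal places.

P = 1/(1+e^{-1.3440}) = 0.7931
P(1−P) = 0.7931 × 0.2069 = 0.1641
I = a² × P(1−P) = 0.56² × 0.1641 = 0.05145

0.051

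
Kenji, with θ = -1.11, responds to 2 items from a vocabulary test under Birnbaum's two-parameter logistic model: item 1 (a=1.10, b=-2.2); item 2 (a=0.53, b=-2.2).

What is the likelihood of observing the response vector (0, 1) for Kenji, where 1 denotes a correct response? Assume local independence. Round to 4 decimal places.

0.1484

P(θ) = 1 / (1 + exp(−a(θ − b)))
P_1 = 1/(1+e^{-1.1990}) = 0.7683
P_2 = 1/(1+e^{-0.5777}) = 0.6405
L = (1−P_1) × P_2 = 0.2317 × 0.6405 = 0.14838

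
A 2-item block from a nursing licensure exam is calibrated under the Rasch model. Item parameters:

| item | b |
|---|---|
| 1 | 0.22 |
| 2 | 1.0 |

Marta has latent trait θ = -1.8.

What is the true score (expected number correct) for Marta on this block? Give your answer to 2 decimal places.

0.17

P(θ) = 1 / (1 + exp(−(θ − b)))
P_1 = 1/(1+e^{2.0200}) = 0.1171
P_2 = 1/(1+e^{2.8000}) = 0.0573
E[score] = 0.1171 + 0.0573 = 0.1744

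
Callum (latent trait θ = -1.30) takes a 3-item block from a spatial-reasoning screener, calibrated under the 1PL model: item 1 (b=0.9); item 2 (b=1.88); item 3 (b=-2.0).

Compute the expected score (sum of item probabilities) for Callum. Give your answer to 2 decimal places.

0.81

P(θ) = 1 / (1 + exp(−(θ − b)))
P_1 = 1/(1+e^{2.2000}) = 0.0998
P_2 = 1/(1+e^{3.1800}) = 0.0399
P_3 = 1/(1+e^{-0.7000}) = 0.6682
E[score] = 0.0998 + 0.0399 + 0.6682 = 0.8079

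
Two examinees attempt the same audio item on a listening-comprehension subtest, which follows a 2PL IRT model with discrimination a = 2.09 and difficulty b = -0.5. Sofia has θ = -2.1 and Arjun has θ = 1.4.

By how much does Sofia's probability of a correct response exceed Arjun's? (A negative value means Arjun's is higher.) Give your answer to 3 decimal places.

P(θ) = 1 / (1 + exp(−a(θ − b)))
P(Sofia) = 0.0341  [exponent -3.3440]
P(Arjun) = 0.9815  [exponent 3.9710]
Difference = 0.0341 − 0.9815 = -0.9474

-0.947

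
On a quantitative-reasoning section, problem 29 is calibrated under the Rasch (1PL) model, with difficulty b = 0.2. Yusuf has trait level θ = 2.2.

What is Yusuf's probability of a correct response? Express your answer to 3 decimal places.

P(θ) = 1 / (1 + exp(−(θ − b)))
Exponent: (2.2 − 0.2) = 2.0000
1/(1 + e^{-2.0000}) = 0.8808
P = 0.8808

0.881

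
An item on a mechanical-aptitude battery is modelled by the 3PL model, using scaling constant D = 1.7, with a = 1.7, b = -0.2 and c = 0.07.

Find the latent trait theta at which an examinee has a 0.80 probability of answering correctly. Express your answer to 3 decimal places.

P(theta) = c + (1 − c) · 1 / (1 + exp(−D·a(theta − b)))
Remove guessing floor: (0.80 − 0.07)/(1 − 0.07) = 0.7849
logit = ln(0.7849/0.2151) = 1.2947
theta = b + logit/(1.7·a) = -0.2 + 1.2947/2.8900 = 0.2480

0.248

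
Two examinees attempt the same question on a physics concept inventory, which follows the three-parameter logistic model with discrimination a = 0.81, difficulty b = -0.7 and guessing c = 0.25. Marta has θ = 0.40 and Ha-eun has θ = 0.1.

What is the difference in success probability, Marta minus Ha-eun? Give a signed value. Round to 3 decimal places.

P(θ) = c + (1 − c) · 1 / (1 + exp(−a(θ − b)))
P(Marta) = 0.7818  [exponent 0.8910]
P(Ha-eun) = 0.7424  [exponent 0.6480]
Difference = 0.7818 − 0.7424 = 0.0394

0.039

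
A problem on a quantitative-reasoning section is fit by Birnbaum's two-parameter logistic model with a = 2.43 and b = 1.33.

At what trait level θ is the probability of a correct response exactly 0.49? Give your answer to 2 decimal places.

P(θ) = 1 / (1 + exp(−a(θ − b)))
logit = ln(0.4900/0.5100) = -0.0400
θ = b + logit/(a) = 1.33 + (-0.0400)/2.4300 = 1.3135

1.31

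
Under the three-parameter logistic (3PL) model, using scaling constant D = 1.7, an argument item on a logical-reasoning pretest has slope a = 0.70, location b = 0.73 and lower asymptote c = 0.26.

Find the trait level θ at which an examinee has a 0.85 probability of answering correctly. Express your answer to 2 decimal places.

1.88

P(θ) = c + (1 − c) · 1 / (1 + exp(−D·a(θ − b)))
Remove guessing floor: (0.85 − 0.26)/(1 − 0.26) = 0.7973
logit = ln(0.7973/0.2027) = 1.3695
θ = b + logit/(1.7·a) = 0.73 + 1.3695/1.1900 = 1.8808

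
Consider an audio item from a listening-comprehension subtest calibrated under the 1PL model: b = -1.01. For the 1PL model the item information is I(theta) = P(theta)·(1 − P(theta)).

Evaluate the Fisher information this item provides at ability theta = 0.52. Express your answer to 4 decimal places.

P = 1/(1+e^{-1.5300}) = 0.8220
P(1−P) = 0.8220 × 0.1780 = 0.1463
I = P(1−P) = 0.14631

0.1463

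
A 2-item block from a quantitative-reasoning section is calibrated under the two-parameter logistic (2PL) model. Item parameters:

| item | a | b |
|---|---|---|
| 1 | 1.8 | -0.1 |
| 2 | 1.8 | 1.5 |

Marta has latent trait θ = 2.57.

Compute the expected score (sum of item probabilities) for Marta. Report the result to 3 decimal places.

P(θ) = 1 / (1 + exp(−a(θ − b)))
P_1 = 1/(1+e^{-4.8060}) = 0.9919
P_2 = 1/(1+e^{-1.9260}) = 0.8728
E[score] = 0.9919 + 0.8728 = 1.8647

1.865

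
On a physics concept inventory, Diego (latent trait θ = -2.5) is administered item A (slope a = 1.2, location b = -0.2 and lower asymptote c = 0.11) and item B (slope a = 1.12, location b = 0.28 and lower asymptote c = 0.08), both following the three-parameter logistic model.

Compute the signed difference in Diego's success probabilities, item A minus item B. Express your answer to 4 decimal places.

0.0438

P(θ) = c + (1 − c) · 1 / (1 + exp(−a(θ − b)))
P_A = 0.1630
P_B = 0.1191
P_A − P_B = 0.0438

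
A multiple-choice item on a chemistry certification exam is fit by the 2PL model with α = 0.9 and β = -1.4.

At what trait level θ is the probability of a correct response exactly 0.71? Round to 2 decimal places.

P(θ) = 1 / (1 + exp(−α(θ − β)))
logit = ln(0.7100/0.2900) = 0.8954
θ = β + logit/(α) = -1.4 + 0.8954/0.9000 = -0.4051

-0.41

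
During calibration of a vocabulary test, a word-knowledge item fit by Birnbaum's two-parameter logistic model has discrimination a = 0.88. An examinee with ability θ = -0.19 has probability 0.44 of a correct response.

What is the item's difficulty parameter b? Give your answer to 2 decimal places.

0.08

P(θ) = 1 / (1 + exp(−a(θ − b)))
logit(0.44) = ln(0.44/0.56) = -0.2412
b = θ − logit/(a) = -0.19 − (-0.2412)/0.8800 = 0.0840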